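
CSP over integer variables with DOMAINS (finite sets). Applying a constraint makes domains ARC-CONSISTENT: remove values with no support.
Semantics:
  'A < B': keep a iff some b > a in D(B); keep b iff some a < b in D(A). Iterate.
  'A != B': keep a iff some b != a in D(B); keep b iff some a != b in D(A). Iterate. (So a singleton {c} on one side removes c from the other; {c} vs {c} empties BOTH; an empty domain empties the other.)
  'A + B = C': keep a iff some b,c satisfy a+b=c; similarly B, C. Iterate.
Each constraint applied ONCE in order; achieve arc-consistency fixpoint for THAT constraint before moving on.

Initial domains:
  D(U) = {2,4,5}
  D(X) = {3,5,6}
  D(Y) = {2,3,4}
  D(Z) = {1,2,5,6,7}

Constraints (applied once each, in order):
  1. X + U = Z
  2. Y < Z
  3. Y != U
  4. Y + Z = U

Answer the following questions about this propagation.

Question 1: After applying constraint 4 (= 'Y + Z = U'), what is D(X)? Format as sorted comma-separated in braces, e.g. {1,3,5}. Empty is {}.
Answer: {3,5}

Derivation:
Constraint 1 (X + U = Z) on D(X)={3,5,6} D(U)={2,4,5} D(Z)={1,2,5,6,7}: X {3,5,6}->{3,5}; U {2,4,5}->{2,4}; Z {1,2,5,6,7}->{5,7}
Constraint 2 (Y < Z) on D(Y)={2,3,4} D(Z)={5,7}: no change
Constraint 3 (Y != U) on D(Y)={2,3,4} D(U)={2,4}: no change
Constraint 4 (Y + Z = U) on D(Y)={2,3,4} D(Z)={5,7} D(U)={2,4}: Y {2,3,4}->{}; Z {5,7}->{}; U {2,4}->{}
So after constraint 4: D(X) = {3,5}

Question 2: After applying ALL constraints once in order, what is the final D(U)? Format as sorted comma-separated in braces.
Answer: {}

Derivation:
Constraint 1 (X + U = Z) on D(X)={3,5,6} D(U)={2,4,5} D(Z)={1,2,5,6,7}: X {3,5,6}->{3,5}; U {2,4,5}->{2,4}; Z {1,2,5,6,7}->{5,7}
Constraint 2 (Y < Z) on D(Y)={2,3,4} D(Z)={5,7}: no change
Constraint 3 (Y != U) on D(Y)={2,3,4} D(U)={2,4}: no change
Constraint 4 (Y + Z = U) on D(Y)={2,3,4} D(Z)={5,7} D(U)={2,4}: Y {2,3,4}->{}; Z {5,7}->{}; U {2,4}->{}
So after all 4 constraints: D(U) = {}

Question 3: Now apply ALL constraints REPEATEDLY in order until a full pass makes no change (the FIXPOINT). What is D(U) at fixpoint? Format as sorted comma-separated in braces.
pass 0 (initial): D(U)={2,4,5}
pass 1: U {2,4,5}->{}; X {3,5,6}->{3,5}; Y {2,3,4}->{}; Z {1,2,5,6,7}->{}
pass 2: X {3,5}->{}
pass 3: no change
Fixpoint after 3 passes: D(U) = {}

Answer: {}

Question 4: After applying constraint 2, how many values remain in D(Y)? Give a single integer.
Constraint 1 (X + U = Z) on D(X)={3,5,6} D(U)={2,4,5} D(Z)={1,2,5,6,7}: X {3,5,6}->{3,5}; U {2,4,5}->{2,4}; Z {1,2,5,6,7}->{5,7}
Constraint 2 (Y < Z) on D(Y)={2,3,4} D(Z)={5,7}: no change
So after constraint 2: D(Y)={2,3,4}, size = 3

Answer: 3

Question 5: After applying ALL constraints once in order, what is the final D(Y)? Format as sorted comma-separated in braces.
Answer: {}

Derivation:
Constraint 1 (X + U = Z) on D(X)={3,5,6} D(U)={2,4,5} D(Z)={1,2,5,6,7}: X {3,5,6}->{3,5}; U {2,4,5}->{2,4}; Z {1,2,5,6,7}->{5,7}
Constraint 2 (Y < Z) on D(Y)={2,3,4} D(Z)={5,7}: no change
Constraint 3 (Y != U) on D(Y)={2,3,4} D(U)={2,4}: no change
Constraint 4 (Y + Z = U) on D(Y)={2,3,4} D(Z)={5,7} D(U)={2,4}: Y {2,3,4}->{}; Z {5,7}->{}; U {2,4}->{}
So after all 4 constraints: D(Y) = {}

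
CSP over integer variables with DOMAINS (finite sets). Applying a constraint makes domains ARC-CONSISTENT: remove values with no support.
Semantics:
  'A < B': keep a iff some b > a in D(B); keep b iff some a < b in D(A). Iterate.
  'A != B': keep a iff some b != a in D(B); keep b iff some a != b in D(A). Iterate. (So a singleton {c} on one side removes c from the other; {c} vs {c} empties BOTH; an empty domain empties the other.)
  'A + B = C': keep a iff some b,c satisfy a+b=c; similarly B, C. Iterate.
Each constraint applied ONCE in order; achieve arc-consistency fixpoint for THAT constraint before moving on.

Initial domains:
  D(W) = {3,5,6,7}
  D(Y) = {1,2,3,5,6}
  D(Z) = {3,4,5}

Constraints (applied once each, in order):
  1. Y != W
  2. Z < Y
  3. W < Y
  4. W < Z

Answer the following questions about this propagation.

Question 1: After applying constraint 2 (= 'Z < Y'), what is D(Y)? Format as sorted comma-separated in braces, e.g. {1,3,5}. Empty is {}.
Constraint 1 (Y != W) on D(Y)={1,2,3,5,6} D(W)={3,5,6,7}: no change
Constraint 2 (Z < Y) on D(Z)={3,4,5} D(Y)={1,2,3,5,6}: Y {1,2,3,5,6}->{5,6}
So after constraint 2: D(Y) = {5,6}

Answer: {5,6}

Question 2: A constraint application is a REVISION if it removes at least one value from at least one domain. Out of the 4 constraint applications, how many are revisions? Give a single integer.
Constraint 1 (Y != W) on D(Y)={1,2,3,5,6} D(W)={3,5,6,7}: no change => not a revision
Constraint 2 (Z < Y) on D(Z)={3,4,5} D(Y)={1,2,3,5,6}: Y {1,2,3,5,6}->{5,6} => REVISION
Constraint 3 (W < Y) on D(W)={3,5,6,7} D(Y)={5,6}: W {3,5,6,7}->{3,5} => REVISION
Constraint 4 (W < Z) on D(W)={3,5} D(Z)={3,4,5}: W {3,5}->{3}; Z {3,4,5}->{4,5} => REVISION
Total revisions = 3

Answer: 3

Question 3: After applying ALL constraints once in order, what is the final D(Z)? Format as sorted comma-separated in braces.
Answer: {4,5}

Derivation:
Constraint 1 (Y != W) on D(Y)={1,2,3,5,6} D(W)={3,5,6,7}: no change
Constraint 2 (Z < Y) on D(Z)={3,4,5} D(Y)={1,2,3,5,6}: Y {1,2,3,5,6}->{5,6}
Constraint 3 (W < Y) on D(W)={3,5,6,7} D(Y)={5,6}: W {3,5,6,7}->{3,5}
Constraint 4 (W < Z) on D(W)={3,5} D(Z)={3,4,5}: W {3,5}->{3}; Z {3,4,5}->{4,5}
So after all 4 constraints: D(Z) = {4,5}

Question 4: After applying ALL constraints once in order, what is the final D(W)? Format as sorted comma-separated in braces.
Answer: {3}

Derivation:
Constraint 1 (Y != W) on D(Y)={1,2,3,5,6} D(W)={3,5,6,7}: no change
Constraint 2 (Z < Y) on D(Z)={3,4,5} D(Y)={1,2,3,5,6}: Y {1,2,3,5,6}->{5,6}
Constraint 3 (W < Y) on D(W)={3,5,6,7} D(Y)={5,6}: W {3,5,6,7}->{3,5}
Constraint 4 (W < Z) on D(W)={3,5} D(Z)={3,4,5}: W {3,5}->{3}; Z {3,4,5}->{4,5}
So after all 4 constraints: D(W) = {3}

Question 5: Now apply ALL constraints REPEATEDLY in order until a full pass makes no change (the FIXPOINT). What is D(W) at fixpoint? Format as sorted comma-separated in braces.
pass 0 (initial): D(W)={3,5,6,7}
pass 1: W {3,5,6,7}->{3}; Y {1,2,3,5,6}->{5,6}; Z {3,4,5}->{4,5}
pass 2: no change
Fixpoint after 2 passes: D(W) = {3}

Answer: {3}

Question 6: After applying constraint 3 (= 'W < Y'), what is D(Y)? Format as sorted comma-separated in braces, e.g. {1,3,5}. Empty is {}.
Answer: {5,6}

Derivation:
Constraint 1 (Y != W) on D(Y)={1,2,3,5,6} D(W)={3,5,6,7}: no change
Constraint 2 (Z < Y) on D(Z)={3,4,5} D(Y)={1,2,3,5,6}: Y {1,2,3,5,6}->{5,6}
Constraint 3 (W < Y) on D(W)={3,5,6,7} D(Y)={5,6}: W {3,5,6,7}->{3,5}
So after constraint 3: D(Y) = {5,6}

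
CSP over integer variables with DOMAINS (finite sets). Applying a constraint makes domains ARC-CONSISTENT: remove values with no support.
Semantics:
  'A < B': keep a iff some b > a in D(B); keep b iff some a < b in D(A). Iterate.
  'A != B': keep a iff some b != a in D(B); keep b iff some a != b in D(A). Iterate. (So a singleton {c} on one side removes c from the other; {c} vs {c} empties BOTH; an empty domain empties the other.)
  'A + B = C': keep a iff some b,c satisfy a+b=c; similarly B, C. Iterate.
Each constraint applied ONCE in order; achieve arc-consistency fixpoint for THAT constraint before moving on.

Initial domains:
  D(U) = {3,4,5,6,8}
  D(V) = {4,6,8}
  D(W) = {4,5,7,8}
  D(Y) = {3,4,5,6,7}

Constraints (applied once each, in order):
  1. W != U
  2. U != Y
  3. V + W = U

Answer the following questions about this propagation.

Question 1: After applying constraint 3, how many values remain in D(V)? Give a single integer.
Answer: 1

Derivation:
Constraint 1 (W != U) on D(W)={4,5,7,8} D(U)={3,4,5,6,8}: no change
Constraint 2 (U != Y) on D(U)={3,4,5,6,8} D(Y)={3,4,5,6,7}: no change
Constraint 3 (V + W = U) on D(V)={4,6,8} D(W)={4,5,7,8} D(U)={3,4,5,6,8}: V {4,6,8}->{4}; W {4,5,7,8}->{4}; U {3,4,5,6,8}->{8}
So after constraint 3: D(V)={4}, size = 1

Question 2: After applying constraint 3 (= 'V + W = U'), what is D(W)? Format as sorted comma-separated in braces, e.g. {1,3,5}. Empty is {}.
Answer: {4}

Derivation:
Constraint 1 (W != U) on D(W)={4,5,7,8} D(U)={3,4,5,6,8}: no change
Constraint 2 (U != Y) on D(U)={3,4,5,6,8} D(Y)={3,4,5,6,7}: no change
Constraint 3 (V + W = U) on D(V)={4,6,8} D(W)={4,5,7,8} D(U)={3,4,5,6,8}: V {4,6,8}->{4}; W {4,5,7,8}->{4}; U {3,4,5,6,8}->{8}
So after constraint 3: D(W) = {4}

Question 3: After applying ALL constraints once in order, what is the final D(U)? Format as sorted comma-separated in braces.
Answer: {8}

Derivation:
Constraint 1 (W != U) on D(W)={4,5,7,8} D(U)={3,4,5,6,8}: no change
Constraint 2 (U != Y) on D(U)={3,4,5,6,8} D(Y)={3,4,5,6,7}: no change
Constraint 3 (V + W = U) on D(V)={4,6,8} D(W)={4,5,7,8} D(U)={3,4,5,6,8}: V {4,6,8}->{4}; W {4,5,7,8}->{4}; U {3,4,5,6,8}->{8}
So after all 3 constraints: D(U) = {8}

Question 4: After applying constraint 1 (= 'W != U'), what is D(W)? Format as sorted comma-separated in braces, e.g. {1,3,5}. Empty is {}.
Constraint 1 (W != U) on D(W)={4,5,7,8} D(U)={3,4,5,6,8}: no change
So after constraint 1: D(W) = {4,5,7,8}

Answer: {4,5,7,8}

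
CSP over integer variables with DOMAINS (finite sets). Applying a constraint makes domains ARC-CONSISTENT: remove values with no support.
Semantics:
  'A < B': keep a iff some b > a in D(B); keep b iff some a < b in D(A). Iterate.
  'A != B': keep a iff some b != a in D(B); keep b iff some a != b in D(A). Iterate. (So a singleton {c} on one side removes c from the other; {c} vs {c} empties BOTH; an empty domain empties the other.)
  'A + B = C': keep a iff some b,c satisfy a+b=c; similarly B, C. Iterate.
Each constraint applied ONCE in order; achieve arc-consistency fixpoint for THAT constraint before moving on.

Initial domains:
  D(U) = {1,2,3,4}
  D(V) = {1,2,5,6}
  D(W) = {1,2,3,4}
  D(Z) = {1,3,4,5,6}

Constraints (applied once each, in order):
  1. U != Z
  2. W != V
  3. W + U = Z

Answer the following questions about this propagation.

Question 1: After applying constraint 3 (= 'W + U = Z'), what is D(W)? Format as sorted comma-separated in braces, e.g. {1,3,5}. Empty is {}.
Constraint 1 (U != Z) on D(U)={1,2,3,4} D(Z)={1,3,4,5,6}: no change
Constraint 2 (W != V) on D(W)={1,2,3,4} D(V)={1,2,5,6}: no change
Constraint 3 (W + U = Z) on D(W)={1,2,3,4} D(U)={1,2,3,4} D(Z)={1,3,4,5,6}: Z {1,3,4,5,6}->{3,4,5,6}
So after constraint 3: D(W) = {1,2,3,4}

Answer: {1,2,3,4}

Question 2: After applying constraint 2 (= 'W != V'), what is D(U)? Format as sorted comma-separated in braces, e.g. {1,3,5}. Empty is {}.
Constraint 1 (U != Z) on D(U)={1,2,3,4} D(Z)={1,3,4,5,6}: no change
Constraint 2 (W != V) on D(W)={1,2,3,4} D(V)={1,2,5,6}: no change
So after constraint 2: D(U) = {1,2,3,4}

Answer: {1,2,3,4}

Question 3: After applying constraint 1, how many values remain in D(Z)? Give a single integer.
Constraint 1 (U != Z) on D(U)={1,2,3,4} D(Z)={1,3,4,5,6}: no change
So after constraint 1: D(Z)={1,3,4,5,6}, size = 5

Answer: 5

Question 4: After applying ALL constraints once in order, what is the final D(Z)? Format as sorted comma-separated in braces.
Answer: {3,4,5,6}

Derivation:
Constraint 1 (U != Z) on D(U)={1,2,3,4} D(Z)={1,3,4,5,6}: no change
Constraint 2 (W != V) on D(W)={1,2,3,4} D(V)={1,2,5,6}: no change
Constraint 3 (W + U = Z) on D(W)={1,2,3,4} D(U)={1,2,3,4} D(Z)={1,3,4,5,6}: Z {1,3,4,5,6}->{3,4,5,6}
So after all 3 constraints: D(Z) = {3,4,5,6}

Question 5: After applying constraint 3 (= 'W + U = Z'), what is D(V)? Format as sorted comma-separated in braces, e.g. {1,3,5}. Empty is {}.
Constraint 1 (U != Z) on D(U)={1,2,3,4} D(Z)={1,3,4,5,6}: no change
Constraint 2 (W != V) on D(W)={1,2,3,4} D(V)={1,2,5,6}: no change
Constraint 3 (W + U = Z) on D(W)={1,2,3,4} D(U)={1,2,3,4} D(Z)={1,3,4,5,6}: Z {1,3,4,5,6}->{3,4,5,6}
So after constraint 3: D(V) = {1,2,5,6}

Answer: {1,2,5,6}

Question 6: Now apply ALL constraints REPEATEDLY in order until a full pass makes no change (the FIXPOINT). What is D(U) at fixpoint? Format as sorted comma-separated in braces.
Answer: {1,2,3,4}

Derivation:
pass 0 (initial): D(U)={1,2,3,4}
pass 1: Z {1,3,4,5,6}->{3,4,5,6}
pass 2: no change
Fixpoint after 2 passes: D(U) = {1,2,3,4}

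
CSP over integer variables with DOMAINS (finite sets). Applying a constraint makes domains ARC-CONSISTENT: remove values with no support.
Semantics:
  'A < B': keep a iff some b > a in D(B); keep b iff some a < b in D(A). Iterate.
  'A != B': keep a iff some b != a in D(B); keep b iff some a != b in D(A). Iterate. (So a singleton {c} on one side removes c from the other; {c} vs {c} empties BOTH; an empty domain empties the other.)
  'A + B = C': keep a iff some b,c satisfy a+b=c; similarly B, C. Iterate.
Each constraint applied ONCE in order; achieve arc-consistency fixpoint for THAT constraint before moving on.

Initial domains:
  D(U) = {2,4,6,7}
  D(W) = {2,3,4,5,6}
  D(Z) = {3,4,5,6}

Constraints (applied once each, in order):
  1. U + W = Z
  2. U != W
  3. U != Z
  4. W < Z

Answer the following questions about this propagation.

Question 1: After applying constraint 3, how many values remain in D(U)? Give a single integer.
Answer: 2

Derivation:
Constraint 1 (U + W = Z) on D(U)={2,4,6,7} D(W)={2,3,4,5,6} D(Z)={3,4,5,6}: U {2,4,6,7}->{2,4}; W {2,3,4,5,6}->{2,3,4}; Z {3,4,5,6}->{4,5,6}
Constraint 2 (U != W) on D(U)={2,4} D(W)={2,3,4}: no change
Constraint 3 (U != Z) on D(U)={2,4} D(Z)={4,5,6}: no change
So after constraint 3: D(U)={2,4}, size = 2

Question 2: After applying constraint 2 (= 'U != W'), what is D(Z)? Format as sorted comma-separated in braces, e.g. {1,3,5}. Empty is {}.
Constraint 1 (U + W = Z) on D(U)={2,4,6,7} D(W)={2,3,4,5,6} D(Z)={3,4,5,6}: U {2,4,6,7}->{2,4}; W {2,3,4,5,6}->{2,3,4}; Z {3,4,5,6}->{4,5,6}
Constraint 2 (U != W) on D(U)={2,4} D(W)={2,3,4}: no change
So after constraint 2: D(Z) = {4,5,6}

Answer: {4,5,6}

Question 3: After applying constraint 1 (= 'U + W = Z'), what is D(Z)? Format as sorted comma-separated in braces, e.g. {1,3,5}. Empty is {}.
Answer: {4,5,6}

Derivation:
Constraint 1 (U + W = Z) on D(U)={2,4,6,7} D(W)={2,3,4,5,6} D(Z)={3,4,5,6}: U {2,4,6,7}->{2,4}; W {2,3,4,5,6}->{2,3,4}; Z {3,4,5,6}->{4,5,6}
So after constraint 1: D(Z) = {4,5,6}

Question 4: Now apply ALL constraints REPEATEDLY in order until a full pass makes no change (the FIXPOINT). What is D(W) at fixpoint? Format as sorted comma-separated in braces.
pass 0 (initial): D(W)={2,3,4,5,6}
pass 1: U {2,4,6,7}->{2,4}; W {2,3,4,5,6}->{2,3,4}; Z {3,4,5,6}->{4,5,6}
pass 2: no change
Fixpoint after 2 passes: D(W) = {2,3,4}

Answer: {2,3,4}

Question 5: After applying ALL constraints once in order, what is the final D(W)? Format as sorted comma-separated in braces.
Answer: {2,3,4}

Derivation:
Constraint 1 (U + W = Z) on D(U)={2,4,6,7} D(W)={2,3,4,5,6} D(Z)={3,4,5,6}: U {2,4,6,7}->{2,4}; W {2,3,4,5,6}->{2,3,4}; Z {3,4,5,6}->{4,5,6}
Constraint 2 (U != W) on D(U)={2,4} D(W)={2,3,4}: no change
Constraint 3 (U != Z) on D(U)={2,4} D(Z)={4,5,6}: no change
Constraint 4 (W < Z) on D(W)={2,3,4} D(Z)={4,5,6}: no change
So after all 4 constraints: D(W) = {2,3,4}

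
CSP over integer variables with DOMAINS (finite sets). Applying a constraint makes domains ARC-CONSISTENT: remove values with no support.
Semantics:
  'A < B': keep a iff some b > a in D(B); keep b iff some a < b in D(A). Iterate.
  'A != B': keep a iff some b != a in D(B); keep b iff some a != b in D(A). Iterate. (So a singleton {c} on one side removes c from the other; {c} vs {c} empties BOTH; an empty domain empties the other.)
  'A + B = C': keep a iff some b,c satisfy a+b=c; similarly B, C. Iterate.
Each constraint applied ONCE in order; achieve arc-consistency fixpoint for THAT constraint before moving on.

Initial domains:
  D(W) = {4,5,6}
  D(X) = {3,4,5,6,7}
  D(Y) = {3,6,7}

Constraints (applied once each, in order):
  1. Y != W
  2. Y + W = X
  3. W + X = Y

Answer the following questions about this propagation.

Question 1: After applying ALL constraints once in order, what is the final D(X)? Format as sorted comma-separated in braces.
Constraint 1 (Y != W) on D(Y)={3,6,7} D(W)={4,5,6}: no change
Constraint 2 (Y + W = X) on D(Y)={3,6,7} D(W)={4,5,6} D(X)={3,4,5,6,7}: Y {3,6,7}->{3}; W {4,5,6}->{4}; X {3,4,5,6,7}->{7}
Constraint 3 (W + X = Y) on D(W)={4} D(X)={7} D(Y)={3}: W {4}->{}; X {7}->{}; Y {3}->{}
So after all 3 constraints: D(X) = {}

Answer: {}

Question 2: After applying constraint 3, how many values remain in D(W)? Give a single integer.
Answer: 0

Derivation:
Constraint 1 (Y != W) on D(Y)={3,6,7} D(W)={4,5,6}: no change
Constraint 2 (Y + W = X) on D(Y)={3,6,7} D(W)={4,5,6} D(X)={3,4,5,6,7}: Y {3,6,7}->{3}; W {4,5,6}->{4}; X {3,4,5,6,7}->{7}
Constraint 3 (W + X = Y) on D(W)={4} D(X)={7} D(Y)={3}: W {4}->{}; X {7}->{}; Y {3}->{}
So after constraint 3: D(W)={}, size = 0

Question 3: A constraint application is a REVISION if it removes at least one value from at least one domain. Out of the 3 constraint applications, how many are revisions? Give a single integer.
Constraint 1 (Y != W) on D(Y)={3,6,7} D(W)={4,5,6}: no change => not a revision
Constraint 2 (Y + W = X) on D(Y)={3,6,7} D(W)={4,5,6} D(X)={3,4,5,6,7}: Y {3,6,7}->{3}; W {4,5,6}->{4}; X {3,4,5,6,7}->{7} => REVISION
Constraint 3 (W + X = Y) on D(W)={4} D(X)={7} D(Y)={3}: W {4}->{}; X {7}->{}; Y {3}->{} => REVISION
Total revisions = 2

Answer: 2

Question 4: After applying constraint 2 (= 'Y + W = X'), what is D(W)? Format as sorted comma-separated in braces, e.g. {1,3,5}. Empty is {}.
Constraint 1 (Y != W) on D(Y)={3,6,7} D(W)={4,5,6}: no change
Constraint 2 (Y + W = X) on D(Y)={3,6,7} D(W)={4,5,6} D(X)={3,4,5,6,7}: Y {3,6,7}->{3}; W {4,5,6}->{4}; X {3,4,5,6,7}->{7}
So after constraint 2: D(W) = {4}

Answer: {4}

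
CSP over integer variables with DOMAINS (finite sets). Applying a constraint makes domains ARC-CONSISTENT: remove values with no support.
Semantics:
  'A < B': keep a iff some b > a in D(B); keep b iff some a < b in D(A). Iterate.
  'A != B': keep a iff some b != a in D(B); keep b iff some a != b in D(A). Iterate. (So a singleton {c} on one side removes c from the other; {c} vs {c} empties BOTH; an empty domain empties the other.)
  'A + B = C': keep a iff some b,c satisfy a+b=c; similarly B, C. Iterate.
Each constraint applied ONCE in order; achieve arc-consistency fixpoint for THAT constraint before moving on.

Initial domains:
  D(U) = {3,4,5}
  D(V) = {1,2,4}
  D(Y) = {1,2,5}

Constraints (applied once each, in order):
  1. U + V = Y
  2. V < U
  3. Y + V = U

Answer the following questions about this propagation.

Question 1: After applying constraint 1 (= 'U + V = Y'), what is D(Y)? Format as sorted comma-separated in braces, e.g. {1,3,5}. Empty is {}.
Answer: {5}

Derivation:
Constraint 1 (U + V = Y) on D(U)={3,4,5} D(V)={1,2,4} D(Y)={1,2,5}: U {3,4,5}->{3,4}; V {1,2,4}->{1,2}; Y {1,2,5}->{5}
So after constraint 1: D(Y) = {5}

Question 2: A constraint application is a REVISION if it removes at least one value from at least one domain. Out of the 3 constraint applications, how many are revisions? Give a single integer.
Answer: 2

Derivation:
Constraint 1 (U + V = Y) on D(U)={3,4,5} D(V)={1,2,4} D(Y)={1,2,5}: U {3,4,5}->{3,4}; V {1,2,4}->{1,2}; Y {1,2,5}->{5} => REVISION
Constraint 2 (V < U) on D(V)={1,2} D(U)={3,4}: no change => not a revision
Constraint 3 (Y + V = U) on D(Y)={5} D(V)={1,2} D(U)={3,4}: Y {5}->{}; V {1,2}->{}; U {3,4}->{} => REVISION
Total revisions = 2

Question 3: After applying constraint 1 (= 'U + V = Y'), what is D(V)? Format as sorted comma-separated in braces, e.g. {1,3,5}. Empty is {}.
Constraint 1 (U + V = Y) on D(U)={3,4,5} D(V)={1,2,4} D(Y)={1,2,5}: U {3,4,5}->{3,4}; V {1,2,4}->{1,2}; Y {1,2,5}->{5}
So after constraint 1: D(V) = {1,2}

Answer: {1,2}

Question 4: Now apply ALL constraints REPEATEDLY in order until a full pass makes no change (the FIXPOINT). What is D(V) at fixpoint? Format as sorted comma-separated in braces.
pass 0 (initial): D(V)={1,2,4}
pass 1: U {3,4,5}->{}; V {1,2,4}->{}; Y {1,2,5}->{}
pass 2: no change
Fixpoint after 2 passes: D(V) = {}

Answer: {}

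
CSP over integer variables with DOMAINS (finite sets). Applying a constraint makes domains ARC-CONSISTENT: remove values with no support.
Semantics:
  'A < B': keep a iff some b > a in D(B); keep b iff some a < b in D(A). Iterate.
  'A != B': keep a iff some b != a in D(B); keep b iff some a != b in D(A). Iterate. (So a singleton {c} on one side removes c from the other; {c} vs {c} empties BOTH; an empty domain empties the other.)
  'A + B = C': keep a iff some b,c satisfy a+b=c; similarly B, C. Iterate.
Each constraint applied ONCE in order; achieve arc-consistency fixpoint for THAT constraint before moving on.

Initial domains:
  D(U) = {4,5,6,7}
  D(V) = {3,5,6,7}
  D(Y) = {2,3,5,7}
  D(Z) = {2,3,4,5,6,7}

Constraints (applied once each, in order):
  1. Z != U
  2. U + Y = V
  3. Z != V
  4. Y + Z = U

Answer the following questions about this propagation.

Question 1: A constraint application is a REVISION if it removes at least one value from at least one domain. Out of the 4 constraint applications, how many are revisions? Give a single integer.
Answer: 2

Derivation:
Constraint 1 (Z != U) on D(Z)={2,3,4,5,6,7} D(U)={4,5,6,7}: no change => not a revision
Constraint 2 (U + Y = V) on D(U)={4,5,6,7} D(Y)={2,3,5,7} D(V)={3,5,6,7}: U {4,5,6,7}->{4,5}; Y {2,3,5,7}->{2,3}; V {3,5,6,7}->{6,7} => REVISION
Constraint 3 (Z != V) on D(Z)={2,3,4,5,6,7} D(V)={6,7}: no change => not a revision
Constraint 4 (Y + Z = U) on D(Y)={2,3} D(Z)={2,3,4,5,6,7} D(U)={4,5}: Z {2,3,4,5,6,7}->{2,3} => REVISION
Total revisions = 2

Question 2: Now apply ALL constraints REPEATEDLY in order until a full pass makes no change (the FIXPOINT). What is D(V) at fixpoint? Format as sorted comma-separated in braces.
Answer: {6,7}

Derivation:
pass 0 (initial): D(V)={3,5,6,7}
pass 1: U {4,5,6,7}->{4,5}; V {3,5,6,7}->{6,7}; Y {2,3,5,7}->{2,3}; Z {2,3,4,5,6,7}->{2,3}
pass 2: no change
Fixpoint after 2 passes: D(V) = {6,7}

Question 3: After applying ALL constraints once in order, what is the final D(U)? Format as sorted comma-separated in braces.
Constraint 1 (Z != U) on D(Z)={2,3,4,5,6,7} D(U)={4,5,6,7}: no change
Constraint 2 (U + Y = V) on D(U)={4,5,6,7} D(Y)={2,3,5,7} D(V)={3,5,6,7}: U {4,5,6,7}->{4,5}; Y {2,3,5,7}->{2,3}; V {3,5,6,7}->{6,7}
Constraint 3 (Z != V) on D(Z)={2,3,4,5,6,7} D(V)={6,7}: no change
Constraint 4 (Y + Z = U) on D(Y)={2,3} D(Z)={2,3,4,5,6,7} D(U)={4,5}: Z {2,3,4,5,6,7}->{2,3}
So after all 4 constraints: D(U) = {4,5}

Answer: {4,5}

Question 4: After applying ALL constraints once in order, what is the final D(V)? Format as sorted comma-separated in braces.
Answer: {6,7}

Derivation:
Constraint 1 (Z != U) on D(Z)={2,3,4,5,6,7} D(U)={4,5,6,7}: no change
Constraint 2 (U + Y = V) on D(U)={4,5,6,7} D(Y)={2,3,5,7} D(V)={3,5,6,7}: U {4,5,6,7}->{4,5}; Y {2,3,5,7}->{2,3}; V {3,5,6,7}->{6,7}
Constraint 3 (Z != V) on D(Z)={2,3,4,5,6,7} D(V)={6,7}: no change
Constraint 4 (Y + Z = U) on D(Y)={2,3} D(Z)={2,3,4,5,6,7} D(U)={4,5}: Z {2,3,4,5,6,7}->{2,3}
So after all 4 constraints: D(V) = {6,7}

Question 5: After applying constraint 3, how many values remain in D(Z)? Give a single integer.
Answer: 6

Derivation:
Constraint 1 (Z != U) on D(Z)={2,3,4,5,6,7} D(U)={4,5,6,7}: no change
Constraint 2 (U + Y = V) on D(U)={4,5,6,7} D(Y)={2,3,5,7} D(V)={3,5,6,7}: U {4,5,6,7}->{4,5}; Y {2,3,5,7}->{2,3}; V {3,5,6,7}->{6,7}
Constraint 3 (Z != V) on D(Z)={2,3,4,5,6,7} D(V)={6,7}: no change
So after constraint 3: D(Z)={2,3,4,5,6,7}, size = 6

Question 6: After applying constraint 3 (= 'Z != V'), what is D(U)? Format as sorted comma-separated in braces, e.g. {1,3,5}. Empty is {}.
Constraint 1 (Z != U) on D(Z)={2,3,4,5,6,7} D(U)={4,5,6,7}: no change
Constraint 2 (U + Y = V) on D(U)={4,5,6,7} D(Y)={2,3,5,7} D(V)={3,5,6,7}: U {4,5,6,7}->{4,5}; Y {2,3,5,7}->{2,3}; V {3,5,6,7}->{6,7}
Constraint 3 (Z != V) on D(Z)={2,3,4,5,6,7} D(V)={6,7}: no change
So after constraint 3: D(U) = {4,5}

Answer: {4,5}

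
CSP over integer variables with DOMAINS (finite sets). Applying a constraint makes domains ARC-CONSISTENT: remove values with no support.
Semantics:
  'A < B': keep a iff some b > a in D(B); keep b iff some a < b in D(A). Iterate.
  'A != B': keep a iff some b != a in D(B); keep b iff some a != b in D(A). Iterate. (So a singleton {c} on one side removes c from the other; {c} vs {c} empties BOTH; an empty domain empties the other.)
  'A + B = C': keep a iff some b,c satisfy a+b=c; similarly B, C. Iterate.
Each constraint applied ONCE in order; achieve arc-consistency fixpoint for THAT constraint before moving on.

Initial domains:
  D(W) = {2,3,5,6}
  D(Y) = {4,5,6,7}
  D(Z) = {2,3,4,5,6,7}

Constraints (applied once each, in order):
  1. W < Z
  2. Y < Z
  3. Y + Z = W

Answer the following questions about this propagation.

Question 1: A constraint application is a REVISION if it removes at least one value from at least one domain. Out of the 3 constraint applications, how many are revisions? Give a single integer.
Constraint 1 (W < Z) on D(W)={2,3,5,6} D(Z)={2,3,4,5,6,7}: Z {2,3,4,5,6,7}->{3,4,5,6,7} => REVISION
Constraint 2 (Y < Z) on D(Y)={4,5,6,7} D(Z)={3,4,5,6,7}: Y {4,5,6,7}->{4,5,6}; Z {3,4,5,6,7}->{5,6,7} => REVISION
Constraint 3 (Y + Z = W) on D(Y)={4,5,6} D(Z)={5,6,7} D(W)={2,3,5,6}: Y {4,5,6}->{}; Z {5,6,7}->{}; W {2,3,5,6}->{} => REVISION
Total revisions = 3

Answer: 3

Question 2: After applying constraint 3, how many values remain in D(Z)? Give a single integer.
Constraint 1 (W < Z) on D(W)={2,3,5,6} D(Z)={2,3,4,5,6,7}: Z {2,3,4,5,6,7}->{3,4,5,6,7}
Constraint 2 (Y < Z) on D(Y)={4,5,6,7} D(Z)={3,4,5,6,7}: Y {4,5,6,7}->{4,5,6}; Z {3,4,5,6,7}->{5,6,7}
Constraint 3 (Y + Z = W) on D(Y)={4,5,6} D(Z)={5,6,7} D(W)={2,3,5,6}: Y {4,5,6}->{}; Z {5,6,7}->{}; W {2,3,5,6}->{}
So after constraint 3: D(Z)={}, size = 0

Answer: 0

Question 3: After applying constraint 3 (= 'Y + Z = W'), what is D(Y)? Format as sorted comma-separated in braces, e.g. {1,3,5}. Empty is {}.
Answer: {}

Derivation:
Constraint 1 (W < Z) on D(W)={2,3,5,6} D(Z)={2,3,4,5,6,7}: Z {2,3,4,5,6,7}->{3,4,5,6,7}
Constraint 2 (Y < Z) on D(Y)={4,5,6,7} D(Z)={3,4,5,6,7}: Y {4,5,6,7}->{4,5,6}; Z {3,4,5,6,7}->{5,6,7}
Constraint 3 (Y + Z = W) on D(Y)={4,5,6} D(Z)={5,6,7} D(W)={2,3,5,6}: Y {4,5,6}->{}; Z {5,6,7}->{}; W {2,3,5,6}->{}
So after constraint 3: D(Y) = {}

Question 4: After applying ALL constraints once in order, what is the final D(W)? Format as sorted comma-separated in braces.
Constraint 1 (W < Z) on D(W)={2,3,5,6} D(Z)={2,3,4,5,6,7}: Z {2,3,4,5,6,7}->{3,4,5,6,7}
Constraint 2 (Y < Z) on D(Y)={4,5,6,7} D(Z)={3,4,5,6,7}: Y {4,5,6,7}->{4,5,6}; Z {3,4,5,6,7}->{5,6,7}
Constraint 3 (Y + Z = W) on D(Y)={4,5,6} D(Z)={5,6,7} D(W)={2,3,5,6}: Y {4,5,6}->{}; Z {5,6,7}->{}; W {2,3,5,6}->{}
So after all 3 constraints: D(W) = {}

Answer: {}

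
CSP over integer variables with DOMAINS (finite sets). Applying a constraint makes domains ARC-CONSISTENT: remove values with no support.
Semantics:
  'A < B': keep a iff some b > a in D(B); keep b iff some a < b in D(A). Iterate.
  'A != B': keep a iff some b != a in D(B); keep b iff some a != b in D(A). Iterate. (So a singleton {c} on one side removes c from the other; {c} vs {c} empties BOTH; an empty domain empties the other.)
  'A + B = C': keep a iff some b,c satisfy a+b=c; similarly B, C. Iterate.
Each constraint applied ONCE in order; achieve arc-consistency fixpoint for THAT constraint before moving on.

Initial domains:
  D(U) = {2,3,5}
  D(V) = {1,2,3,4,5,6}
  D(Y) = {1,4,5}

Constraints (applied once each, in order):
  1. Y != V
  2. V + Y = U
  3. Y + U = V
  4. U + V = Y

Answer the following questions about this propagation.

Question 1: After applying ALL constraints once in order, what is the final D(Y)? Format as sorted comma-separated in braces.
Constraint 1 (Y != V) on D(Y)={1,4,5} D(V)={1,2,3,4,5,6}: no change
Constraint 2 (V + Y = U) on D(V)={1,2,3,4,5,6} D(Y)={1,4,5} D(U)={2,3,5}: V {1,2,3,4,5,6}->{1,2,4}; Y {1,4,5}->{1,4}
Constraint 3 (Y + U = V) on D(Y)={1,4} D(U)={2,3,5} D(V)={1,2,4}: Y {1,4}->{1}; U {2,3,5}->{3}; V {1,2,4}->{4}
Constraint 4 (U + V = Y) on D(U)={3} D(V)={4} D(Y)={1}: U {3}->{}; V {4}->{}; Y {1}->{}
So after all 4 constraints: D(Y) = {}

Answer: {}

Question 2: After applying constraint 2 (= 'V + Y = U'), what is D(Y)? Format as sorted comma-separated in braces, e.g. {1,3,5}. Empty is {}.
Constraint 1 (Y != V) on D(Y)={1,4,5} D(V)={1,2,3,4,5,6}: no change
Constraint 2 (V + Y = U) on D(V)={1,2,3,4,5,6} D(Y)={1,4,5} D(U)={2,3,5}: V {1,2,3,4,5,6}->{1,2,4}; Y {1,4,5}->{1,4}
So after constraint 2: D(Y) = {1,4}

Answer: {1,4}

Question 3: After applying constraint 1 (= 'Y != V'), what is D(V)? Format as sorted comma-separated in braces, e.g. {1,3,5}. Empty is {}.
Answer: {1,2,3,4,5,6}

Derivation:
Constraint 1 (Y != V) on D(Y)={1,4,5} D(V)={1,2,3,4,5,6}: no change
So after constraint 1: D(V) = {1,2,3,4,5,6}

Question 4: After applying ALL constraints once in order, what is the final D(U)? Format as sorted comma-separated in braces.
Answer: {}

Derivation:
Constraint 1 (Y != V) on D(Y)={1,4,5} D(V)={1,2,3,4,5,6}: no change
Constraint 2 (V + Y = U) on D(V)={1,2,3,4,5,6} D(Y)={1,4,5} D(U)={2,3,5}: V {1,2,3,4,5,6}->{1,2,4}; Y {1,4,5}->{1,4}
Constraint 3 (Y + U = V) on D(Y)={1,4} D(U)={2,3,5} D(V)={1,2,4}: Y {1,4}->{1}; U {2,3,5}->{3}; V {1,2,4}->{4}
Constraint 4 (U + V = Y) on D(U)={3} D(V)={4} D(Y)={1}: U {3}->{}; V {4}->{}; Y {1}->{}
So after all 4 constraints: D(U) = {}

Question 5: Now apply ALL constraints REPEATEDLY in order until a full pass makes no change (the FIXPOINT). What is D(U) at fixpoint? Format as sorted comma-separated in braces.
pass 0 (initial): D(U)={2,3,5}
pass 1: U {2,3,5}->{}; V {1,2,3,4,5,6}->{}; Y {1,4,5}->{}
pass 2: no change
Fixpoint after 2 passes: D(U) = {}

Answer: {}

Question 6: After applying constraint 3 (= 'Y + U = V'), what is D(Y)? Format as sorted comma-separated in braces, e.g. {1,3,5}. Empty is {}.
Constraint 1 (Y != V) on D(Y)={1,4,5} D(V)={1,2,3,4,5,6}: no change
Constraint 2 (V + Y = U) on D(V)={1,2,3,4,5,6} D(Y)={1,4,5} D(U)={2,3,5}: V {1,2,3,4,5,6}->{1,2,4}; Y {1,4,5}->{1,4}
Constraint 3 (Y + U = V) on D(Y)={1,4} D(U)={2,3,5} D(V)={1,2,4}: Y {1,4}->{1}; U {2,3,5}->{3}; V {1,2,4}->{4}
So after constraint 3: D(Y) = {1}

Answer: {1}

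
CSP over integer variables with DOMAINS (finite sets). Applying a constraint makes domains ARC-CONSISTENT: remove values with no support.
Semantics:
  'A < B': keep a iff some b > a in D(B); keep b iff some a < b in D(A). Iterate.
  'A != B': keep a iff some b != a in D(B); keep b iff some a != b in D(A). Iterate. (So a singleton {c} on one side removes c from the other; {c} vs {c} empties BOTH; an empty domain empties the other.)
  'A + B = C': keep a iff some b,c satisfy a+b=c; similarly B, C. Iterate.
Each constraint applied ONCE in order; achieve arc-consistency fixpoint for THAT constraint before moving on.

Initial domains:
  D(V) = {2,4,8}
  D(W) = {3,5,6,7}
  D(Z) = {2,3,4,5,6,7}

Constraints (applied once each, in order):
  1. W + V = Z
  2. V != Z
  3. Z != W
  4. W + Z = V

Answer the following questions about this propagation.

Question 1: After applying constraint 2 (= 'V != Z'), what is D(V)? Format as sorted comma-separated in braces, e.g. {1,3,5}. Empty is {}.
Constraint 1 (W + V = Z) on D(W)={3,5,6,7} D(V)={2,4,8} D(Z)={2,3,4,5,6,7}: W {3,5,6,7}->{3,5}; V {2,4,8}->{2,4}; Z {2,3,4,5,6,7}->{5,7}
Constraint 2 (V != Z) on D(V)={2,4} D(Z)={5,7}: no change
So after constraint 2: D(V) = {2,4}

Answer: {2,4}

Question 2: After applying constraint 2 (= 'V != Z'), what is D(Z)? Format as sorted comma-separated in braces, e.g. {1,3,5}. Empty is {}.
Constraint 1 (W + V = Z) on D(W)={3,5,6,7} D(V)={2,4,8} D(Z)={2,3,4,5,6,7}: W {3,5,6,7}->{3,5}; V {2,4,8}->{2,4}; Z {2,3,4,5,6,7}->{5,7}
Constraint 2 (V != Z) on D(V)={2,4} D(Z)={5,7}: no change
So after constraint 2: D(Z) = {5,7}

Answer: {5,7}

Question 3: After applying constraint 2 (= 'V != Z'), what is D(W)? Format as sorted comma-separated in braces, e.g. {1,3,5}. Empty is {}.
Answer: {3,5}

Derivation:
Constraint 1 (W + V = Z) on D(W)={3,5,6,7} D(V)={2,4,8} D(Z)={2,3,4,5,6,7}: W {3,5,6,7}->{3,5}; V {2,4,8}->{2,4}; Z {2,3,4,5,6,7}->{5,7}
Constraint 2 (V != Z) on D(V)={2,4} D(Z)={5,7}: no change
So after constraint 2: D(W) = {3,5}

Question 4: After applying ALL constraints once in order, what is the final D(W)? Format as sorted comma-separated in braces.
Answer: {}

Derivation:
Constraint 1 (W + V = Z) on D(W)={3,5,6,7} D(V)={2,4,8} D(Z)={2,3,4,5,6,7}: W {3,5,6,7}->{3,5}; V {2,4,8}->{2,4}; Z {2,3,4,5,6,7}->{5,7}
Constraint 2 (V != Z) on D(V)={2,4} D(Z)={5,7}: no change
Constraint 3 (Z != W) on D(Z)={5,7} D(W)={3,5}: no change
Constraint 4 (W + Z = V) on D(W)={3,5} D(Z)={5,7} D(V)={2,4}: W {3,5}->{}; Z {5,7}->{}; V {2,4}->{}
So after all 4 constraints: D(W) = {}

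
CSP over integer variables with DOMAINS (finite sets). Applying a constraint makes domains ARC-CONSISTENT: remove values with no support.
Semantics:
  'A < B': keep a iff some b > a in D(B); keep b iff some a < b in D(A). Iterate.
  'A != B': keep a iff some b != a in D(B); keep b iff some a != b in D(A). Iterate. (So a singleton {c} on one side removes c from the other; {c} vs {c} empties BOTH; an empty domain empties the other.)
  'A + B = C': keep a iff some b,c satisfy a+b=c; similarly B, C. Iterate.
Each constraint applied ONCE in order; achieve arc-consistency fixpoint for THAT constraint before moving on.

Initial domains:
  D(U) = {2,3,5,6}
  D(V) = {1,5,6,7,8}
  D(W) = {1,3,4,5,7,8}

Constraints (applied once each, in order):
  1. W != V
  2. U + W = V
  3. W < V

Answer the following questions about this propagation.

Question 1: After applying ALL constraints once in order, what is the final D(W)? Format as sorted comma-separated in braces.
Constraint 1 (W != V) on D(W)={1,3,4,5,7,8} D(V)={1,5,6,7,8}: no change
Constraint 2 (U + W = V) on D(U)={2,3,5,6} D(W)={1,3,4,5,7,8} D(V)={1,5,6,7,8}: W {1,3,4,5,7,8}->{1,3,4,5}; V {1,5,6,7,8}->{5,6,7,8}
Constraint 3 (W < V) on D(W)={1,3,4,5} D(V)={5,6,7,8}: no change
So after all 3 constraints: D(W) = {1,3,4,5}

Answer: {1,3,4,5}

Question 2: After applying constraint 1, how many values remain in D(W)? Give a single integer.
Constraint 1 (W != V) on D(W)={1,3,4,5,7,8} D(V)={1,5,6,7,8}: no change
So after constraint 1: D(W)={1,3,4,5,7,8}, size = 6

Answer: 6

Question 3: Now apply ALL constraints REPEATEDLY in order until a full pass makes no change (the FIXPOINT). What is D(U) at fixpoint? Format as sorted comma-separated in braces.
pass 0 (initial): D(U)={2,3,5,6}
pass 1: V {1,5,6,7,8}->{5,6,7,8}; W {1,3,4,5,7,8}->{1,3,4,5}
pass 2: no change
Fixpoint after 2 passes: D(U) = {2,3,5,6}

Answer: {2,3,5,6}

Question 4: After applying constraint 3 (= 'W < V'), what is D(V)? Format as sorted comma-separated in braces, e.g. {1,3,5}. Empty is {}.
Constraint 1 (W != V) on D(W)={1,3,4,5,7,8} D(V)={1,5,6,7,8}: no change
Constraint 2 (U + W = V) on D(U)={2,3,5,6} D(W)={1,3,4,5,7,8} D(V)={1,5,6,7,8}: W {1,3,4,5,7,8}->{1,3,4,5}; V {1,5,6,7,8}->{5,6,7,8}
Constraint 3 (W < V) on D(W)={1,3,4,5} D(V)={5,6,7,8}: no change
So after constraint 3: D(V) = {5,6,7,8}

Answer: {5,6,7,8}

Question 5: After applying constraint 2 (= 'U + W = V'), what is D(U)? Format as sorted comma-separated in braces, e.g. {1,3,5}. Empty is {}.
Constraint 1 (W != V) on D(W)={1,3,4,5,7,8} D(V)={1,5,6,7,8}: no change
Constraint 2 (U + W = V) on D(U)={2,3,5,6} D(W)={1,3,4,5,7,8} D(V)={1,5,6,7,8}: W {1,3,4,5,7,8}->{1,3,4,5}; V {1,5,6,7,8}->{5,6,7,8}
So after constraint 2: D(U) = {2,3,5,6}

Answer: {2,3,5,6}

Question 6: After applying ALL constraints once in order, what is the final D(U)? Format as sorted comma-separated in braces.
Answer: {2,3,5,6}

Derivation:
Constraint 1 (W != V) on D(W)={1,3,4,5,7,8} D(V)={1,5,6,7,8}: no change
Constraint 2 (U + W = V) on D(U)={2,3,5,6} D(W)={1,3,4,5,7,8} D(V)={1,5,6,7,8}: W {1,3,4,5,7,8}->{1,3,4,5}; V {1,5,6,7,8}->{5,6,7,8}
Constraint 3 (W < V) on D(W)={1,3,4,5} D(V)={5,6,7,8}: no change
So after all 3 constraints: D(U) = {2,3,5,6}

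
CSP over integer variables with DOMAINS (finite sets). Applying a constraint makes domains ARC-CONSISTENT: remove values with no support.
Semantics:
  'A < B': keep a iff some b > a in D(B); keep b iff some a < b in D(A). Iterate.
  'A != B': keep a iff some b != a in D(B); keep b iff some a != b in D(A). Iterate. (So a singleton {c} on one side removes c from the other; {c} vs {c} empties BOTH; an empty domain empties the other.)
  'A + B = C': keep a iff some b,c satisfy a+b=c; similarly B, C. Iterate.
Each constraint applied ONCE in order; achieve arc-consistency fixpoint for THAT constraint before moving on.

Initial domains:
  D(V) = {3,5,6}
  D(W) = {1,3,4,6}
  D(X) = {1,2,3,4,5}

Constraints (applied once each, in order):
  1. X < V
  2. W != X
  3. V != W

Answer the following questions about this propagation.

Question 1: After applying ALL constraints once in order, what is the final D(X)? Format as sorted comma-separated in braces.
Answer: {1,2,3,4,5}

Derivation:
Constraint 1 (X < V) on D(X)={1,2,3,4,5} D(V)={3,5,6}: no change
Constraint 2 (W != X) on D(W)={1,3,4,6} D(X)={1,2,3,4,5}: no change
Constraint 3 (V != W) on D(V)={3,5,6} D(W)={1,3,4,6}: no change
So after all 3 constraints: D(X) = {1,2,3,4,5}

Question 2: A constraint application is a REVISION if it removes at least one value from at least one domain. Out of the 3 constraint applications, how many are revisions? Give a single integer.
Answer: 0

Derivation:
Constraint 1 (X < V) on D(X)={1,2,3,4,5} D(V)={3,5,6}: no change => not a revision
Constraint 2 (W != X) on D(W)={1,3,4,6} D(X)={1,2,3,4,5}: no change => not a revision
Constraint 3 (V != W) on D(V)={3,5,6} D(W)={1,3,4,6}: no change => not a revision
Total revisions = 0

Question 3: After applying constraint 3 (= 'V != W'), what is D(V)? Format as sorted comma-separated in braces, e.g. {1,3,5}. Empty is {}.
Constraint 1 (X < V) on D(X)={1,2,3,4,5} D(V)={3,5,6}: no change
Constraint 2 (W != X) on D(W)={1,3,4,6} D(X)={1,2,3,4,5}: no change
Constraint 3 (V != W) on D(V)={3,5,6} D(W)={1,3,4,6}: no change
So after constraint 3: D(V) = {3,5,6}

Answer: {3,5,6}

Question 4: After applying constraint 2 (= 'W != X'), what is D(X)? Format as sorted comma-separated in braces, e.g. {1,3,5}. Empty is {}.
Constraint 1 (X < V) on D(X)={1,2,3,4,5} D(V)={3,5,6}: no change
Constraint 2 (W != X) on D(W)={1,3,4,6} D(X)={1,2,3,4,5}: no change
So after constraint 2: D(X) = {1,2,3,4,5}

Answer: {1,2,3,4,5}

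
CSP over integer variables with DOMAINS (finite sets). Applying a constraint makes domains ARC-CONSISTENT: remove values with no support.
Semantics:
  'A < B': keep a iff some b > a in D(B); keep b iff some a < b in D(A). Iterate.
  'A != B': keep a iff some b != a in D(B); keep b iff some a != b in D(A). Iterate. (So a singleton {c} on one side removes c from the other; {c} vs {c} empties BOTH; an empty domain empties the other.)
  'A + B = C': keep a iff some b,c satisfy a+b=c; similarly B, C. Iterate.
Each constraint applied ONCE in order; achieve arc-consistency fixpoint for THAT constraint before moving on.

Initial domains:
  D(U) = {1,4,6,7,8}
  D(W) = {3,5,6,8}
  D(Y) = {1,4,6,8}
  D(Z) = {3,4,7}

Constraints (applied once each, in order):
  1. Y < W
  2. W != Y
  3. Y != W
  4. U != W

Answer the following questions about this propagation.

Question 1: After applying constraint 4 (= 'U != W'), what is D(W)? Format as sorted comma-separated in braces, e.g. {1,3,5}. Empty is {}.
Answer: {3,5,6,8}

Derivation:
Constraint 1 (Y < W) on D(Y)={1,4,6,8} D(W)={3,5,6,8}: Y {1,4,6,8}->{1,4,6}
Constraint 2 (W != Y) on D(W)={3,5,6,8} D(Y)={1,4,6}: no change
Constraint 3 (Y != W) on D(Y)={1,4,6} D(W)={3,5,6,8}: no change
Constraint 4 (U != W) on D(U)={1,4,6,7,8} D(W)={3,5,6,8}: no change
So after constraint 4: D(W) = {3,5,6,8}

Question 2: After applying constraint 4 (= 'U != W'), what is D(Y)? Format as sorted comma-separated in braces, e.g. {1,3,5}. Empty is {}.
Answer: {1,4,6}

Derivation:
Constraint 1 (Y < W) on D(Y)={1,4,6,8} D(W)={3,5,6,8}: Y {1,4,6,8}->{1,4,6}
Constraint 2 (W != Y) on D(W)={3,5,6,8} D(Y)={1,4,6}: no change
Constraint 3 (Y != W) on D(Y)={1,4,6} D(W)={3,5,6,8}: no change
Constraint 4 (U != W) on D(U)={1,4,6,7,8} D(W)={3,5,6,8}: no change
So after constraint 4: D(Y) = {1,4,6}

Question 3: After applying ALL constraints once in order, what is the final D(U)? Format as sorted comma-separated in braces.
Answer: {1,4,6,7,8}

Derivation:
Constraint 1 (Y < W) on D(Y)={1,4,6,8} D(W)={3,5,6,8}: Y {1,4,6,8}->{1,4,6}
Constraint 2 (W != Y) on D(W)={3,5,6,8} D(Y)={1,4,6}: no change
Constraint 3 (Y != W) on D(Y)={1,4,6} D(W)={3,5,6,8}: no change
Constraint 4 (U != W) on D(U)={1,4,6,7,8} D(W)={3,5,6,8}: no change
So after all 4 constraints: D(U) = {1,4,6,7,8}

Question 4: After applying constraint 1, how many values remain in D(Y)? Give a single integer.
Constraint 1 (Y < W) on D(Y)={1,4,6,8} D(W)={3,5,6,8}: Y {1,4,6,8}->{1,4,6}
So after constraint 1: D(Y)={1,4,6}, size = 3

Answer: 3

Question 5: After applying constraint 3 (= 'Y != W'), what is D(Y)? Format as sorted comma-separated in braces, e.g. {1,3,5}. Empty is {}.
Answer: {1,4,6}

Derivation:
Constraint 1 (Y < W) on D(Y)={1,4,6,8} D(W)={3,5,6,8}: Y {1,4,6,8}->{1,4,6}
Constraint 2 (W != Y) on D(W)={3,5,6,8} D(Y)={1,4,6}: no change
Constraint 3 (Y != W) on D(Y)={1,4,6} D(W)={3,5,6,8}: no change
So after constraint 3: D(Y) = {1,4,6}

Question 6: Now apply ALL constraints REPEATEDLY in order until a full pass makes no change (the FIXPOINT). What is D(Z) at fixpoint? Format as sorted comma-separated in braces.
pass 0 (initial): D(Z)={3,4,7}
pass 1: Y {1,4,6,8}->{1,4,6}
pass 2: no change
Fixpoint after 2 passes: D(Z) = {3,4,7}

Answer: {3,4,7}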